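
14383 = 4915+9468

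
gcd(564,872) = 4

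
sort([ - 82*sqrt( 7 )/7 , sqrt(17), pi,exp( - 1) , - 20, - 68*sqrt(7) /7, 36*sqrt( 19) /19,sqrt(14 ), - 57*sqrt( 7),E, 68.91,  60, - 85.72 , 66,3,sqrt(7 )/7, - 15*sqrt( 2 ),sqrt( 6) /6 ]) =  [ - 57*sqrt(7 ), - 85.72  , - 82 * sqrt(7) /7, - 68*sqrt( 7) /7, - 15*sqrt(2), -20,exp ( - 1), sqrt(7 )/7, sqrt(6)/6, E,3, pi, sqrt (14 ),sqrt( 17),36*sqrt ( 19) /19, 60, 66, 68.91 ]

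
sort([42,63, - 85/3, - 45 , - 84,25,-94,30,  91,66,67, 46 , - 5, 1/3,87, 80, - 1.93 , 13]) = [-94, - 84, - 45 , - 85/3, - 5, - 1.93,1/3,13,25,30,42,46 , 63, 66,67, 80,87,91]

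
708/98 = 7+11/49 = 7.22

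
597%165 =102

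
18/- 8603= - 1 + 8585/8603 = - 0.00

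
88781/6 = 14796+5/6 = 14796.83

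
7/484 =7/484=   0.01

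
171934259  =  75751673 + 96182586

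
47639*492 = 23438388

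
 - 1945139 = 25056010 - 27001149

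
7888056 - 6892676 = 995380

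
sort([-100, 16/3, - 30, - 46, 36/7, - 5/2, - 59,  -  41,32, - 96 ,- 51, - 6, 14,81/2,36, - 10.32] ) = [  -  100,-96,- 59, - 51,-46,  -  41, - 30, - 10.32, - 6, - 5/2,36/7,  16/3,14, 32, 36, 81/2]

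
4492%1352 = 436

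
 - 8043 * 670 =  - 5388810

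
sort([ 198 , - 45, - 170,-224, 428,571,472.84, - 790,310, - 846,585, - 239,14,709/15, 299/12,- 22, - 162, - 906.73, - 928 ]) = [ - 928,  -  906.73, - 846, - 790 , - 239,-224,-170,-162, - 45, - 22,14,299/12,709/15, 198,310 , 428,472.84,571,585]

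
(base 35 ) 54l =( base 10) 6286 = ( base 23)bk7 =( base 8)14216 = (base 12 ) 377a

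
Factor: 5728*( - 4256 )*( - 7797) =2^10  *3^1*7^1*19^1*23^1*113^1*179^1  =  190078135296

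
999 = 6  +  993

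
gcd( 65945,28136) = 1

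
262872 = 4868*54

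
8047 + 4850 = 12897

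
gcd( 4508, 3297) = 7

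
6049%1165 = 224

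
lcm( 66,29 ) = 1914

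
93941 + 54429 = 148370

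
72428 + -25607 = 46821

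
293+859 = 1152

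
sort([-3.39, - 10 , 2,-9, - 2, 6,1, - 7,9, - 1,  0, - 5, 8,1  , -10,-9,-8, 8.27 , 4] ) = [ - 10, -10,-9, - 9, - 8, - 7,- 5, - 3.39, - 2, - 1, 0, 1, 1, 2,4,  6, 8, 8.27, 9]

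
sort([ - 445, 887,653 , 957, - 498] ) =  [-498 , - 445, 653, 887, 957 ] 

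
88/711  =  88/711 =0.12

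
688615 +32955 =721570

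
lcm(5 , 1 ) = 5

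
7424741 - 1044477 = 6380264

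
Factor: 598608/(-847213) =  - 2^4*3^2*4157^1 * 847213^( - 1)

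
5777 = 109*53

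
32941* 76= 2503516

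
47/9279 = 47/9279= 0.01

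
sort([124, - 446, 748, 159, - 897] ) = [ - 897, - 446, 124, 159, 748 ] 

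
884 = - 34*( - 26 )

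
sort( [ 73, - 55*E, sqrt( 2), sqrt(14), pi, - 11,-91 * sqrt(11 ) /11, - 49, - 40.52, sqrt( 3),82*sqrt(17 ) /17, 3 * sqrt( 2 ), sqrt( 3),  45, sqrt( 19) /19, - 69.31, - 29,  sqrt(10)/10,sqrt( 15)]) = [ - 55*E,- 69.31, - 49, - 40.52, - 29,-91* sqrt(11)/11 , - 11,sqrt( 19) /19,sqrt(10 ) /10,sqrt(2),  sqrt(3), sqrt(3), pi, sqrt(14 ),sqrt( 15), 3*sqrt( 2), 82*sqrt( 17)/17,  45 , 73 ] 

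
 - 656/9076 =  - 164/2269=- 0.07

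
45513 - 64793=  -  19280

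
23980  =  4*5995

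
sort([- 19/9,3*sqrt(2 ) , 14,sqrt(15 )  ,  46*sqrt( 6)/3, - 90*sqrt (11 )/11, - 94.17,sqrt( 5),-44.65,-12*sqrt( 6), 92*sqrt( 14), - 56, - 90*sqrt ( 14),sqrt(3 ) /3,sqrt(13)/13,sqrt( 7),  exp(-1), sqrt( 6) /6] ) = [ - 90*sqrt(14),-94.17, - 56, - 44.65,-12*sqrt(6),- 90 *sqrt(11) /11, - 19/9, sqrt(13 ) /13,exp ( - 1), sqrt(6)/6, sqrt( 3)/3, sqrt( 5),sqrt( 7),sqrt(15),3*sqrt(2), 14,46*sqrt( 6)/3,92*sqrt(14)] 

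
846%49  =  13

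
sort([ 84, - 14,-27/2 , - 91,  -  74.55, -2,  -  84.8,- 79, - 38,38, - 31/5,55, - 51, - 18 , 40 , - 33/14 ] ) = [- 91, - 84.8, - 79,-74.55, - 51,-38, - 18, - 14,-27/2, - 31/5, - 33/14, - 2,38 , 40, 55, 84 ] 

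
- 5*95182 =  - 475910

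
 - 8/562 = -4/281= -  0.01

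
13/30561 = 13/30561=0.00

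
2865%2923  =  2865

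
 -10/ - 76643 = 10/76643 = 0.00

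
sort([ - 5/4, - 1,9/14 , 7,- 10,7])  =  [-10, - 5/4, - 1, 9/14,7, 7 ] 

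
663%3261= 663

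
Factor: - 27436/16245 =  - 2^2  *  3^( - 2) * 5^( - 1)*19^1 = -  76/45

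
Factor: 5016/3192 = 11/7 = 7^( - 1 ) * 11^1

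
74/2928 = 37/1464 = 0.03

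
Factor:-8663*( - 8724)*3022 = 2^3*3^1*727^1*1511^1*8663^1 = 228390708264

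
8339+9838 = 18177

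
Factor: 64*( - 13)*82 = - 2^7*13^1*41^1 = - 68224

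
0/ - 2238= 0/1 = - 0.00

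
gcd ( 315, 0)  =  315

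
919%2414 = 919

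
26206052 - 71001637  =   - 44795585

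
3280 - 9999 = -6719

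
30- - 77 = 107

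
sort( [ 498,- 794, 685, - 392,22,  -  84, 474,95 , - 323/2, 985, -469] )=[ - 794,  -  469 , - 392,  -  323/2, - 84,22,95,  474,498 , 685, 985 ] 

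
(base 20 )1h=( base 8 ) 45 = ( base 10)37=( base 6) 101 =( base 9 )41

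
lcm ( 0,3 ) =0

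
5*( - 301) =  -1505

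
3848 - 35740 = -31892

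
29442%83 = 60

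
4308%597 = 129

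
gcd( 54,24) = 6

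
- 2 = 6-8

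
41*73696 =3021536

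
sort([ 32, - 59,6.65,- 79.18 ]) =[-79.18, - 59,6.65,32]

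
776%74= 36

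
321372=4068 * 79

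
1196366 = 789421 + 406945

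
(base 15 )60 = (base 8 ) 132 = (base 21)46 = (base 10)90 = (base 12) 76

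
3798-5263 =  - 1465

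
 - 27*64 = -1728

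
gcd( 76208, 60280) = 88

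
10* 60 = 600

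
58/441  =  58/441 = 0.13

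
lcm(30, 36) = 180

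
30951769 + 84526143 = 115477912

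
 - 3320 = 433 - 3753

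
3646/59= 61 + 47/59 = 61.80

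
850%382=86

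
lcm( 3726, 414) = 3726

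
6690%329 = 110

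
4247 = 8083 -3836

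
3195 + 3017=6212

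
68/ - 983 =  - 1  +  915/983 = -  0.07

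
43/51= 43/51 = 0.84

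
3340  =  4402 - 1062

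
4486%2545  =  1941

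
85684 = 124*691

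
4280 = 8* 535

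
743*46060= 34222580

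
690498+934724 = 1625222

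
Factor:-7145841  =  -3^1*31^1*76837^1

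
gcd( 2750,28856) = 2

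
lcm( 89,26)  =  2314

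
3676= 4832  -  1156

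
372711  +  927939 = 1300650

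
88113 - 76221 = 11892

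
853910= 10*85391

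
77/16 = 4 + 13/16=   4.81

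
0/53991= 0 = 0.00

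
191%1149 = 191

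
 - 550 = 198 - 748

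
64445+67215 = 131660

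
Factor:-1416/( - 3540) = 2^1* 5^ (-1) = 2/5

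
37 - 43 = - 6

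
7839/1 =7839  =  7839.00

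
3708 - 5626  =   -1918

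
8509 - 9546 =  - 1037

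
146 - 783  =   - 637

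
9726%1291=689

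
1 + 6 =7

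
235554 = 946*249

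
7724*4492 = 34696208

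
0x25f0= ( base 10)9712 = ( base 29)BFQ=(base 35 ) 7WH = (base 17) 1ga5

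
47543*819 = 38937717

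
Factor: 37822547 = 7^1*37^1*146033^1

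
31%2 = 1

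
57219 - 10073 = 47146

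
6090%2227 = 1636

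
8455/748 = 8455/748 = 11.30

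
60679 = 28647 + 32032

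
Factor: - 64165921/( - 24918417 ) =3^(-2)*79^( - 1)*101^( - 1)*347^(-1)*64165921^1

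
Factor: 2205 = 3^2*5^1*7^2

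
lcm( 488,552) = 33672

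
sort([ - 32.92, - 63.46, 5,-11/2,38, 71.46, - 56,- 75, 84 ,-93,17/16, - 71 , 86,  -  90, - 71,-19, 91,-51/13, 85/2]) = [  -  93,-90, - 75,-71, - 71,-63.46, - 56, - 32.92,- 19, - 11/2, - 51/13,17/16,5, 38,85/2, 71.46,84, 86, 91] 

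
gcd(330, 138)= 6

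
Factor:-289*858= - 2^1*3^1*11^1*13^1 * 17^2 = -247962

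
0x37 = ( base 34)1l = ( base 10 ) 55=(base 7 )106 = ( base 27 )21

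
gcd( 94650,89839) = 1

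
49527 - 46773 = 2754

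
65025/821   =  65025/821  =  79.20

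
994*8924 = 8870456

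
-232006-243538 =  - 475544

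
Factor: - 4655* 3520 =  - 16385600 = -2^6*5^2*7^2*11^1*19^1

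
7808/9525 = 7808/9525=0.82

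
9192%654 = 36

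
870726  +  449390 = 1320116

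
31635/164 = 192 + 147/164=192.90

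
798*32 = 25536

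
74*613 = 45362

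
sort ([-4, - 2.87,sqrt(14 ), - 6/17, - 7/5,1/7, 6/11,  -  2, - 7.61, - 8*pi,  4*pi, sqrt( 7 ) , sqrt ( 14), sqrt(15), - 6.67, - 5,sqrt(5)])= [ - 8*  pi, - 7.61, - 6.67, - 5, - 4, -2.87, - 2, - 7/5 , - 6/17, 1/7,6/11, sqrt(5 ),sqrt(7 ),  sqrt ( 14),sqrt(14),sqrt(15), 4*pi]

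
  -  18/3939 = -6/1313 = -0.00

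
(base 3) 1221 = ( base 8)64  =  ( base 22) 28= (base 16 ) 34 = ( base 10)52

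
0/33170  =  0 = 0.00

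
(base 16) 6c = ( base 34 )36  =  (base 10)108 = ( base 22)4K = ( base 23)4G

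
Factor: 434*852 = 2^3*3^1*7^1  *31^1*71^1= 369768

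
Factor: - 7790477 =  - 7790477^1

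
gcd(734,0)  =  734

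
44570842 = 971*45902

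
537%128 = 25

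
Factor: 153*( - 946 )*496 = -2^5*3^2 * 11^1*17^1*31^1*43^1 = -71790048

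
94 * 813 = 76422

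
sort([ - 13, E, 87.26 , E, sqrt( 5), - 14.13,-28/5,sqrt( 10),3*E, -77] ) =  [ - 77, - 14.13, - 13 , - 28/5 , sqrt( 5), E, E,  sqrt( 10 ), 3*E, 87.26] 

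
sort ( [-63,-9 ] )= [-63, - 9]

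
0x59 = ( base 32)2P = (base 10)89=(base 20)49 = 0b1011001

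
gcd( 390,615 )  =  15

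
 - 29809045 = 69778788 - 99587833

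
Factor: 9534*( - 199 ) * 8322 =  - 15789047652 = - 2^2*3^2 * 7^1*19^1*73^1 * 199^1  *227^1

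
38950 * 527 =20526650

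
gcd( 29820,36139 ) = 71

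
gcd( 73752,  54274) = 2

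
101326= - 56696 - -158022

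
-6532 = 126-6658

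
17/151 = 17/151 = 0.11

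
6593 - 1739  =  4854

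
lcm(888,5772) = 11544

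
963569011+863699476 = 1827268487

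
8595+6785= 15380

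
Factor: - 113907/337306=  - 129/382= - 2^( -1)*3^1*43^1*191^( - 1 ) 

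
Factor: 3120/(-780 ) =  - 2^2 = - 4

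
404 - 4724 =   -  4320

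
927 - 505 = 422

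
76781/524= 76781/524 = 146.53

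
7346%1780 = 226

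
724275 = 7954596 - 7230321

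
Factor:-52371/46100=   -2^( - 2 )*3^2*5^( - 2 )*11^1*23^2*461^(-1) 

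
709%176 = 5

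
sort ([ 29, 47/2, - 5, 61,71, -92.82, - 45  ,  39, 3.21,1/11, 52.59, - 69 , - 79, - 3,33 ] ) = [ - 92.82, - 79, - 69,-45, - 5, - 3,1/11,3.21,47/2,29 , 33,  39,52.59  ,  61, 71] 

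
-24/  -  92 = 6/23 = 0.26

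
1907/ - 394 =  - 1907/394 = -4.84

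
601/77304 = 601/77304 = 0.01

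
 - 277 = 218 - 495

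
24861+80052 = 104913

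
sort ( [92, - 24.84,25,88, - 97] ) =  [ - 97, - 24.84,  25, 88, 92]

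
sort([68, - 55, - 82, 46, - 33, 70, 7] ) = [ - 82 , - 55, - 33,7, 46, 68,  70 ]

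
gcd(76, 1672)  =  76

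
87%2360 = 87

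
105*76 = 7980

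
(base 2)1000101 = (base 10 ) 69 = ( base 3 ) 2120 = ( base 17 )41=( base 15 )49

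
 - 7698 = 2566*( - 3)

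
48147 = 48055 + 92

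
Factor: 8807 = 8807^1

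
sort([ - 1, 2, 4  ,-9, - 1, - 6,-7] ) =[ -9,-7, - 6, - 1, - 1, 2 , 4 ] 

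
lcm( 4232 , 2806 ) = 258152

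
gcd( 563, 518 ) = 1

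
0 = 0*639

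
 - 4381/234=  - 337/18 = -18.72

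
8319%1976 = 415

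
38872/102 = 19436/51= 381.10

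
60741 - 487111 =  - 426370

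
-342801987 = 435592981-778394968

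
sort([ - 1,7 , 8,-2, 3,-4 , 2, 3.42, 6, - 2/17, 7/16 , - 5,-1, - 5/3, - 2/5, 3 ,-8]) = [ - 8 , - 5, - 4,-2,-5/3, - 1, - 1, - 2/5, - 2/17, 7/16,  2, 3 , 3 , 3.42,6,7,8]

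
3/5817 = 1/1939  =  0.00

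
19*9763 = 185497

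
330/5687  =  30/517 = 0.06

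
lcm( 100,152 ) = 3800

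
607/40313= 607/40313 = 0.02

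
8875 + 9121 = 17996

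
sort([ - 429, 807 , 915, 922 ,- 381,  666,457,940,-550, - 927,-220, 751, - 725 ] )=[ - 927, - 725,-550, - 429, - 381,-220, 457, 666,751,807, 915, 922,940 ]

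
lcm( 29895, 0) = 0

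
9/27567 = 1/3063 = 0.00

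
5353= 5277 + 76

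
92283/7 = 92283/7 = 13183.29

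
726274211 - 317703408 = 408570803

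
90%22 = 2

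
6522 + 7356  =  13878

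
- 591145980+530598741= - 60547239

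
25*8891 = 222275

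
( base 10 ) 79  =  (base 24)37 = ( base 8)117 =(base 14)59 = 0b1001111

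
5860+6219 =12079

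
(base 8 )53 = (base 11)3A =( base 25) 1I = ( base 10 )43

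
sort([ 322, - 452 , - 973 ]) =[ - 973,-452,322] 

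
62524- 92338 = -29814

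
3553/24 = 3553/24= 148.04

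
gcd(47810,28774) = 2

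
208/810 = 104/405 = 0.26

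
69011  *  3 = 207033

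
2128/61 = 2128/61 = 34.89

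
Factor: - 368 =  - 2^4*23^1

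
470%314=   156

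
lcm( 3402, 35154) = 105462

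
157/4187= 157/4187= 0.04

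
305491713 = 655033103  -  349541390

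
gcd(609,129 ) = 3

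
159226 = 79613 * 2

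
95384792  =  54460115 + 40924677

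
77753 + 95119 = 172872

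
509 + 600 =1109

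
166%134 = 32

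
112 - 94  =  18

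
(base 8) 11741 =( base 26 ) 7DJ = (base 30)5JJ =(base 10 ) 5089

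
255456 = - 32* ( -7983) 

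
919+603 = 1522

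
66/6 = 11  =  11.00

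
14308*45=643860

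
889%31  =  21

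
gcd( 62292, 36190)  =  2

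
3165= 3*1055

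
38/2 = 19 = 19.00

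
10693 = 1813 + 8880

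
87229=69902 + 17327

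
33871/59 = 574 + 5/59 = 574.08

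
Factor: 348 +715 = 1063^1  =  1063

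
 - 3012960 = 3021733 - 6034693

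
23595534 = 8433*2798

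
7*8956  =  62692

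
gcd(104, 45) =1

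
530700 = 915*580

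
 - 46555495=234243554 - 280799049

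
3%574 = 3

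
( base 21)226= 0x3A2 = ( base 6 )4150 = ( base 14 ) 4A6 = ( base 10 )930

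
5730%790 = 200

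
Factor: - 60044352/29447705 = -2610624/1280335 = - 2^6*3^1 * 5^ ( - 1)*7^(-1)*157^( - 1)  *233^( - 1)*13597^1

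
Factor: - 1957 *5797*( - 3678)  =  2^1* 3^1*11^1*17^1*19^1*31^1 * 103^1 * 613^1 = 41725913262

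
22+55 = 77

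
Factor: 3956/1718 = 1978/859 = 2^1*23^1*43^1 *859^(-1) 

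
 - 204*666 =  - 135864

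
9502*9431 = 89613362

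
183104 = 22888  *8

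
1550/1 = 1550 = 1550.00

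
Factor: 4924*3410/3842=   2^2*5^1 * 11^1*17^( - 1)*31^1 *113^( - 1)*1231^1 = 8395420/1921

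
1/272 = 1/272 = 0.00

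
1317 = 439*3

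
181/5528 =181/5528 = 0.03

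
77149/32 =77149/32 =2410.91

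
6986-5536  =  1450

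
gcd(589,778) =1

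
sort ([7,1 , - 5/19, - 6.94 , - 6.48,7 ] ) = [  -  6.94 ,-6.48,-5/19,1,7,  7]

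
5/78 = 5/78 = 0.06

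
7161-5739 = 1422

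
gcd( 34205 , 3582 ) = 1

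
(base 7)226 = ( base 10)118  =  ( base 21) 5D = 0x76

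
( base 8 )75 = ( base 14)45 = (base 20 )31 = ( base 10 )61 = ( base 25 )2B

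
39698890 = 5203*7630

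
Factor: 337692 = 2^2*3^1*107^1*263^1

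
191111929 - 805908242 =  - 614796313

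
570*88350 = 50359500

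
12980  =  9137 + 3843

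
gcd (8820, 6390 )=90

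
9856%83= 62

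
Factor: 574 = 2^1 * 7^1 * 41^1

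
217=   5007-4790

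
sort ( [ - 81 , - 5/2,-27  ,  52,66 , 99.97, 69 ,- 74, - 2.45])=[ - 81, - 74, - 27, - 5/2,-2.45, 52, 66, 69,  99.97] 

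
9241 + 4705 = 13946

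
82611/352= 234 + 243/352=234.69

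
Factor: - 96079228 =-2^2*7^1*3431401^1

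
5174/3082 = 2587/1541 = 1.68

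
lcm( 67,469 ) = 469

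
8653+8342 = 16995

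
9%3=0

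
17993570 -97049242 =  - 79055672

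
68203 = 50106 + 18097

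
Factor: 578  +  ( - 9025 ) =- 8447^1 = -8447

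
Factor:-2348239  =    -  2348239^1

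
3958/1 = 3958 = 3958.00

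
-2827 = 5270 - 8097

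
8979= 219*41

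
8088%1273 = 450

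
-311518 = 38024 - 349542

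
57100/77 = 57100/77 =741.56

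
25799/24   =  25799/24 = 1074.96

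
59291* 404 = 23953564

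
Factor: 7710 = 2^1 * 3^1*5^1*257^1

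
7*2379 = 16653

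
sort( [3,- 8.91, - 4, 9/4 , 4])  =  [ - 8.91  , - 4 , 9/4, 3,4 ] 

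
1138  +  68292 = 69430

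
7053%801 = 645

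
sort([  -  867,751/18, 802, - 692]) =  [  -  867, - 692,751/18,802 ]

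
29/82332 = 29/82332 = 0.00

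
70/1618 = 35/809 = 0.04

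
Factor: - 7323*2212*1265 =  - 20491072140 = - 2^2*3^1*5^1*7^1*11^1*23^1*79^1* 2441^1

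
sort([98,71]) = [71, 98 ]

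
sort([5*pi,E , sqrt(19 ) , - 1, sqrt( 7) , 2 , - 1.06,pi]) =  [-1.06, - 1,2,  sqrt(7), E,pi, sqrt ( 19),5*pi ] 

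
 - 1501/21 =-72 + 11/21 = - 71.48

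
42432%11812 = 6996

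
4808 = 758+4050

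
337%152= 33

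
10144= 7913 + 2231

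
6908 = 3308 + 3600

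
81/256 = 81/256 = 0.32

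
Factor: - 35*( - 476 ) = 2^2 * 5^1 * 7^2*  17^1 = 16660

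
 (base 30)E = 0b1110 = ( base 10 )14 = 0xE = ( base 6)22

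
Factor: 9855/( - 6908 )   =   - 2^( - 2)*3^3 * 5^1*11^( - 1)*73^1*157^( -1) 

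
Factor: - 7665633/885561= - 2555211/295187 = -3^1*587^1*1451^1*295187^( -1)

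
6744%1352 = 1336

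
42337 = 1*42337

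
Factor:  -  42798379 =  -  13^1*3292183^1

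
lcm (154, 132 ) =924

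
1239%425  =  389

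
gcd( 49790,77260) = 10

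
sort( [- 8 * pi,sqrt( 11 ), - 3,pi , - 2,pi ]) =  [ - 8*pi, - 3, - 2,  pi, pi,sqrt( 11 )] 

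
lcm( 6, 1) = 6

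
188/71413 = 188/71413 = 0.00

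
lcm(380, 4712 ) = 23560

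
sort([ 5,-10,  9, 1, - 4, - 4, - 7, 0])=[-10,- 7, - 4, - 4, 0,  1, 5, 9]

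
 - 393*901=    - 354093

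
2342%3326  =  2342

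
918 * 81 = 74358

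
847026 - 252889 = 594137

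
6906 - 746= 6160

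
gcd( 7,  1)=1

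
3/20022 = 1/6674 =0.00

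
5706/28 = 203 + 11/14 = 203.79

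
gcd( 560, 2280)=40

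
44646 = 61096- 16450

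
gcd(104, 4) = 4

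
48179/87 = 553 + 68/87 = 553.78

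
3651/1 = 3651 = 3651.00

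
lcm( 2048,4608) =18432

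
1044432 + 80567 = 1124999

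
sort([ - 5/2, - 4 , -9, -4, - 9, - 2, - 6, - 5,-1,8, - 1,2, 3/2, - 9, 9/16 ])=[ - 9, - 9, - 9, - 6,-5, - 4, - 4, -5/2, - 2, - 1, - 1, 9/16, 3/2,2,8]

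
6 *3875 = 23250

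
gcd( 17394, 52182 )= 17394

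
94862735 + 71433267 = 166296002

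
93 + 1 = 94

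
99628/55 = 1811 + 23/55= 1811.42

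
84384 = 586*144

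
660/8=82 + 1/2 = 82.50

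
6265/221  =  6265/221 = 28.35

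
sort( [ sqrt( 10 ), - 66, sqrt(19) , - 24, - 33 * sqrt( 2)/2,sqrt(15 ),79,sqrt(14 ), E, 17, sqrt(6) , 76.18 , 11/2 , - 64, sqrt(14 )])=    [ - 66, - 64, - 24,  -  33*sqrt(2)/2 , sqrt( 6), E,sqrt( 10) , sqrt( 14 ), sqrt(14) , sqrt(15 ), sqrt(19 ), 11/2,17,76.18,79 ] 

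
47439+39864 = 87303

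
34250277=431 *79467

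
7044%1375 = 169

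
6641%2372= 1897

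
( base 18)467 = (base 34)17h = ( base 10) 1411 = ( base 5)21121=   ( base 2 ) 10110000011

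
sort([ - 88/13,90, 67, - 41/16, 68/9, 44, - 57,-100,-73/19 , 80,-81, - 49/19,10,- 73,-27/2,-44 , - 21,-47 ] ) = [-100,-81,-73, - 57 , - 47,-44, - 21, - 27/2,-88/13, - 73/19,-49/19, - 41/16,68/9,10 , 44,67, 80 , 90]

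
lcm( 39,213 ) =2769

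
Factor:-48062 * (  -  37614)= 1807804068 = 2^2*3^1*7^1*3433^1*6269^1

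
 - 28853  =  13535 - 42388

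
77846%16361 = 12402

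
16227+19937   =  36164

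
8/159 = 8/159 =0.05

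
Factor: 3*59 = 3^1*  59^1  =  177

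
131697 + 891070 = 1022767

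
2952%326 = 18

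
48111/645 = 16037/215 = 74.59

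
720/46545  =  48/3103= 0.02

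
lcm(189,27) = 189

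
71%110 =71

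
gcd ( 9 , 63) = 9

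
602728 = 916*658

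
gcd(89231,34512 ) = 1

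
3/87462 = 1/29154 =0.00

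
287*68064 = 19534368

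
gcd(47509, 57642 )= 1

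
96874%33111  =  30652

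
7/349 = 7/349 = 0.02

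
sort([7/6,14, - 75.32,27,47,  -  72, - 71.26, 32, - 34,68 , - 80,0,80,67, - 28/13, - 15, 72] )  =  [ - 80, - 75.32, - 72, - 71.26, - 34,-15,- 28/13,  0,7/6, 14,  27, 32,47 , 67,68,72, 80 ]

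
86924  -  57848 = 29076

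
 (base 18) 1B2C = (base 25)f2j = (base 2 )10010011100100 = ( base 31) 9pk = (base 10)9444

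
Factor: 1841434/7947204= 2^( - 1 )*3^( - 1 )*7^1*103^1*1277^1 * 662267^( - 1) = 920717/3973602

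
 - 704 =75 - 779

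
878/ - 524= - 2 + 85/262 = - 1.68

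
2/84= 1/42= 0.02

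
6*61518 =369108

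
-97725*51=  - 4983975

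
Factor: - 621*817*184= - 93353688 = - 2^3*3^3*19^1*23^2*43^1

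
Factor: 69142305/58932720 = 4609487/3928848 = 2^( - 4) * 3^(-1 )*7^(-1 )*11^(-1)*1063^(-1)* 1223^1*3769^1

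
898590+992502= 1891092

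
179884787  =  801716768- 621831981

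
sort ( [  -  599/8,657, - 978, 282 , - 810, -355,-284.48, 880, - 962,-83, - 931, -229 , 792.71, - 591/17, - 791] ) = [ - 978 , - 962 , - 931,  -  810 , - 791, -355, - 284.48 , - 229, - 83, - 599/8, -591/17 , 282,  657 , 792.71,880]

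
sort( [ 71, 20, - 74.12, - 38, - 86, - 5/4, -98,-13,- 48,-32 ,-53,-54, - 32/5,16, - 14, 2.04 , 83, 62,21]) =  [-98,- 86,  -  74.12,-54, - 53,-48, - 38, - 32,-14,  -  13, - 32/5, - 5/4,2.04,16, 20,21, 62, 71,83 ]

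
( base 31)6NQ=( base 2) 1100101101001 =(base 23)C6J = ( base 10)6505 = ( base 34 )5LB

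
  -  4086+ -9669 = -13755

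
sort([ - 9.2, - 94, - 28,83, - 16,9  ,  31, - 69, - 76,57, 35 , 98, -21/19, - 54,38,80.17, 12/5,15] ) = [ - 94, - 76, - 69, - 54,  -  28, - 16,-9.2,-21/19,12/5,9,15, 31,35,38,57,80.17,  83,98] 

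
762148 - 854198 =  - 92050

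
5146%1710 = 16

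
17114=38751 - 21637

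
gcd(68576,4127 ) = 1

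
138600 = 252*550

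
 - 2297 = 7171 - 9468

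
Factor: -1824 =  - 2^5*3^1*19^1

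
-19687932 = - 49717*396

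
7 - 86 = -79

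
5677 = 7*811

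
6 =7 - 1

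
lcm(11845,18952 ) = 94760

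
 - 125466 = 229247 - 354713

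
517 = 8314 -7797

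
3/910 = 3/910 = 0.00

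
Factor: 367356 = 2^2*3^1*11^3*23^1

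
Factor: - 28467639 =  - 3^3*17^1*  109^1*569^1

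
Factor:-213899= - 7^1*30557^1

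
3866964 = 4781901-914937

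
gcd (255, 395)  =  5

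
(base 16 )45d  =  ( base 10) 1117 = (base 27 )1ea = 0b10001011101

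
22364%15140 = 7224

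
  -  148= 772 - 920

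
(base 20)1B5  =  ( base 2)1001110001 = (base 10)625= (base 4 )21301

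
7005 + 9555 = 16560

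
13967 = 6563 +7404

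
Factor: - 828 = -2^2*3^2*23^1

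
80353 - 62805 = 17548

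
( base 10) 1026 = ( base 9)1360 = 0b10000000010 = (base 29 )16B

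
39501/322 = 5643/46 = 122.67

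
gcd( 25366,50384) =2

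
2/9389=2/9389 = 0.00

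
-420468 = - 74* 5682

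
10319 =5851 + 4468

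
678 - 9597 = -8919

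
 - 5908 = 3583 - 9491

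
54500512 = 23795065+30705447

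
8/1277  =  8/1277= 0.01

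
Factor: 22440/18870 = 2^2*11^1*37^( - 1) = 44/37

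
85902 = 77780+8122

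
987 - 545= 442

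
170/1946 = 85/973=0.09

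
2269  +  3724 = 5993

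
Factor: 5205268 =2^2*23^1* 29^1 * 1951^1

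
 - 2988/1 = -2988 = -  2988.00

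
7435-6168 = 1267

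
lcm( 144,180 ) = 720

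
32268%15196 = 1876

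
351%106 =33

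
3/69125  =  3/69125 = 0.00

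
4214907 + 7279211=11494118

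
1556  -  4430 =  -2874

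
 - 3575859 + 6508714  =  2932855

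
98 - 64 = 34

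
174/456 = 29/76 = 0.38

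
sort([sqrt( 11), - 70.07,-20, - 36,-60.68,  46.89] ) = [  -  70.07,  -  60.68,-36, - 20, sqrt( 11), 46.89] 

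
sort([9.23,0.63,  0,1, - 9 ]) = [ - 9,  0 , 0.63, 1, 9.23 ]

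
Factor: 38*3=2^1*3^1 * 19^1 = 114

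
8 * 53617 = 428936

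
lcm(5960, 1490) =5960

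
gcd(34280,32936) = 8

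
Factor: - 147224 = - 2^3*7^1* 11^1*239^1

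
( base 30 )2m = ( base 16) 52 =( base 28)2q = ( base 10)82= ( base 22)3g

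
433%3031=433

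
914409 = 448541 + 465868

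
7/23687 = 7/23687 = 0.00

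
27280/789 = 27280/789=34.58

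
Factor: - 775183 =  - 17^1*45599^1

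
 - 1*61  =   - 61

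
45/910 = 9/182 = 0.05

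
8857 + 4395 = 13252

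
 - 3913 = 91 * ( - 43 )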